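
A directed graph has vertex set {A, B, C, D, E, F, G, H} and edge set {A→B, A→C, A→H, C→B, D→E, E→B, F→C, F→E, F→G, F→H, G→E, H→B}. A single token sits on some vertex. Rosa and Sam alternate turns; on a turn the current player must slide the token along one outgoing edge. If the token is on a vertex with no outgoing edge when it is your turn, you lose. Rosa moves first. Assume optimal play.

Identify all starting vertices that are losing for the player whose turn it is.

Classify positions by backward induction: terminal positions (no move available) are L. From any other position, the mover wins iff some move reaches an L.
Every edge goes from a vertex to one that appears earlier in the order B, E, G, H, C, A, F, D, so processing vertices in that order labels each vertex after all of its successors.
B: no outgoing edge → L
E: W (go to B, an L position)
G: L (sole option E(W) is W)
H: W (go to B, an L position)
C: W (go to B, an L position)
A: W (go to B, an L position)
F: W (go to G, an L position)
D: L (sole option E(W) is W)
The losing starting vertices are exactly the entries labelled L in this table (3 of them).

B, D, G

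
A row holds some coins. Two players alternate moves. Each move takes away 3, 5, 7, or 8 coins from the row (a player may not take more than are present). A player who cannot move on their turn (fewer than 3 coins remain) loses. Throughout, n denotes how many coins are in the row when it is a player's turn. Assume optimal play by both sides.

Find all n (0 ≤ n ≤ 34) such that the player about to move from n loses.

Use the standard recursion: the mover loses at a terminal position; elsewhere, the mover wins exactly when some move hands the opponent an L position.
n=0: no move → L
n=1: no move → L
n=2: no move → L
n=3: →0(L), so W
n=4: →1(L), so W
n=5: →2(L), so W
n=6: →1(L), so W
n=7: →2(L), so W
n=8: →1(L), so W
n=9: →2(L), so W
n=10: →2(L), so W
n=11: →8(W), 6(W), 4(W), 3(W) — all W, so L
n=12: →9(W), 7(W), 5(W), 4(W) — all W, so L
n=13: →10(W), 8(W), 6(W), 5(W) — all W, so L
n=14: →11(L), so W
n=15: →12(L), so W
n=16: →13(L), so W
n=17: →12(L), so W
n=18: →13(L), so W
n=19: →12(L), so W
n=20: →13(L), so W
n=21: →13(L), so W
n=22: →19(W), 17(W), 15(W), 14(W) — all W, so L
n=23: →20(W), 18(W), 16(W), 15(W) — all W, so L
n=24: →21(W), 19(W), 17(W), 16(W) — all W, so L
n=25: →22(L), so W
n=26: →23(L), so W
n=27: →24(L), so W
n=28: →23(L), so W
n=29: →24(L), so W
n=30: →23(L), so W
n=31: →24(L), so W
n=32: →24(L), so W
n=33: →30(W), 28(W), 26(W), 25(W) — all W, so L
n=34: →31(W), 29(W), 27(W), 26(W) — all W, so L
Reading off the rows marked L gives the requested list; there are 11 such values of n.

0, 1, 2, 11, 12, 13, 22, 23, 24, 33, 34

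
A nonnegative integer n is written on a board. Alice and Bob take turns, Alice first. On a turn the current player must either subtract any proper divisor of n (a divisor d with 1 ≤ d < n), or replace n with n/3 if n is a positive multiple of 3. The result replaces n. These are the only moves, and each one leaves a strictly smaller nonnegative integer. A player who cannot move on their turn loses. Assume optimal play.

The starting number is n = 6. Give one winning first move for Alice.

Classify positions by backward induction: terminal positions (no move available) are L. From any other position, the mover wins iff some move reaches an L.
n=0: no move → L
n=1: no move → L
n=2: →1(L), so W
n=3: →1(L), so W
n=4: →2(W), 3(W) — all W, so L
n=5: →4(L), so W
n=6: →4(L), so W
From 6, the L positions reachable in one move are: 4.

Move to 4.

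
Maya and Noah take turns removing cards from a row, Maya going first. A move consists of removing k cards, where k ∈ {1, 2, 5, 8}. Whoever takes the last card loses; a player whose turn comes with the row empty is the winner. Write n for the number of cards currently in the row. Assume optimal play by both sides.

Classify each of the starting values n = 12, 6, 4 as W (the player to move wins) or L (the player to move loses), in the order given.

12: W, 6: W, 4: L

Work bottom-up. With no move the player to move wins. Otherwise the position is W if at least one move leads to an L position for the opponent, and L if every move leads to a W.
n=0: no move; the opponent has just taken the last card and therefore loses → W
n=1: →0(W) only, which is W, so L
n=2: →1(L), so W
n=3: →1(L), so W
n=4: →3(W), 2(W) — all W, so L
n=5: →4(L), so W
n=6: →4(L), so W
n=7: →6(W), 5(W), 2(W) — all W, so L
n=8: →7(L), so W
n=9: →7(L), so W
n=10: →9(W), 8(W), 5(W), 2(W) — all W, so L
n=11: →10(L), so W
n=12: →10(L), so W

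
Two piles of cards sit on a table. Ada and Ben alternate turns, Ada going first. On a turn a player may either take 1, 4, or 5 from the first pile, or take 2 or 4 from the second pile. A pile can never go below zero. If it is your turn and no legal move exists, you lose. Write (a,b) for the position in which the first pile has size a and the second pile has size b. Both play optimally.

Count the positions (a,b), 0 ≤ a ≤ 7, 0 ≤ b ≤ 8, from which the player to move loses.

18

Compute win/loss labels from the base case upward. A position with no move is L. Any other position is W if it can reach an L in one move, else L.
Every move lowers a or b (never raises either), so fill the grid row by row in increasing a, and left to right within a row: each cell's successors are then already labelled.
      b=0  b=1  b=2  b=3  b=4  b=5  b=6  b=7  b=8
a=0:    L    L    W    W    W    W    L    L    W
a=1:    W    W    L    L    W    W    W    W    L
a=2:    L    L    W    W    W    W    L    L    W
a=3:    W    W    L    L    W    W    W    W    L
a=4:    W    W    W    W    L    L    W    W    W
a=5:    W    W    W    W    W    W    W    W    W
a=6:    W    W    W    W    L    L    W    W    W
a=7:    W    W    W    W    W    W    W    W    W
Cells with no legal move (terminal, hence L): (0,0), (0,1).
The remaining L cells, each justified by listing all of its moves:
(0,6): only reaches (0,4)(W), (0,2)(W), all W → L
(0,7): only reaches (0,5)(W), (0,3)(W), all W → L
(1,2): only reaches (0,2)(W), (1,0)(W), all W → L
(1,3): only reaches (0,3)(W), (1,1)(W), all W → L
(1,8): only reaches (0,8)(W), (1,6)(W), (1,4)(W), all W → L
(2,0): only reaches (1,0)(W), which is W → L
(2,1): only reaches (1,1)(W), which is W → L
(2,6): only reaches (1,6)(W), (2,4)(W), (2,2)(W), all W → L
(2,7): only reaches (1,7)(W), (2,5)(W), (2,3)(W), all W → L
(3,2): only reaches (2,2)(W), (3,0)(W), all W → L
(3,3): only reaches (2,3)(W), (3,1)(W), all W → L
(3,8): only reaches (2,8)(W), (3,6)(W), (3,4)(W), all W → L
(4,4): only reaches (3,4)(W), (0,4)(W), (4,2)(W), (4,0)(W), all W → L
(4,5): only reaches (3,5)(W), (0,5)(W), (4,3)(W), (4,1)(W), all W → L
(6,4): only reaches (5,4)(W), (2,4)(W), (1,4)(W), (6,2)(W), (6,0)(W), all W → L
(6,5): only reaches (5,5)(W), (2,5)(W), (1,5)(W), (6,3)(W), (6,1)(W), all W → L
Every other cell has at least one move into one of the L cells above, so it is W.
L cells per row: a=0: 4, a=1: 3, a=2: 4, a=3: 3, a=4: 2, a=5: 0, a=6: 2, a=7: 0; total 18.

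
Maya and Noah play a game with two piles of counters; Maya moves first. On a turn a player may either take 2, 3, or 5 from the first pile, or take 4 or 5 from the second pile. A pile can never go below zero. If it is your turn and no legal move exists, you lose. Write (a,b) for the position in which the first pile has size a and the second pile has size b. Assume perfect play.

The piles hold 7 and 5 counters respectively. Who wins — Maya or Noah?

Label each position W (a win for the player to move) or L (a loss). A position with no legal move is L; any other position is W exactly when some move reaches an L, and L when every move reaches a W.
No move ever increases a pile, so every position that can arise here has a ≤ 7 and b ≤ 5; it is enough to label the cells with 0 ≤ a ≤ 7 and 0 ≤ b ≤ 5.
Every move lowers a or b (never raises either), so fill the grid row by row in increasing a, and left to right within a row: each cell's successors are then already labelled.
      b=0  b=1  b=2  b=3  b=4  b=5
a=0:    L    L    L    L    W    W
a=1:    L    L    L    L    W    W
a=2:    W    W    W    W    L    L
a=3:    W    W    W    W    L    L
a=4:    W    W    W    W    W    W
a=5:    W    W    W    W    W    W
a=6:    W    W    W    W    W    W
a=7:    L    L    L    L    W    W
Cells with no legal move (terminal, hence L): (0,0), (0,1), (0,2), (0,3), (1,0), (1,1), (1,2), (1,3).
The remaining L cells, each justified by listing all of its moves:
(2,4): →(0,4)(W), (2,0)(W) — all W, so L
(2,5): →(0,5)(W), (2,1)(W), (2,0)(W) — all W, so L
(3,4): →(1,4)(W), (0,4)(W), (3,0)(W) — all W, so L
(3,5): →(1,5)(W), (0,5)(W), (3,1)(W), (3,0)(W) — all W, so L
(7,0): →(5,0)(W), (4,0)(W), (2,0)(W) — all W, so L
(7,1): →(5,1)(W), (4,1)(W), (2,1)(W) — all W, so L
(7,2): →(5,2)(W), (4,2)(W), (2,2)(W) — all W, so L
(7,3): →(5,3)(W), (4,3)(W), (2,3)(W) — all W, so L
Every other cell has at least one move into one of the L cells above, so it is W.
From (7,5) Maya can move to (2,5), reaching an L position.

Maya wins.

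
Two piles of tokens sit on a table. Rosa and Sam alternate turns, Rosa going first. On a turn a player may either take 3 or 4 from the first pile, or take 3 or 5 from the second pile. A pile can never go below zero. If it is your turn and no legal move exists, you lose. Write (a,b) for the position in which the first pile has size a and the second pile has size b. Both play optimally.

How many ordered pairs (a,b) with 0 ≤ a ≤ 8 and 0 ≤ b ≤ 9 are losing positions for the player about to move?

36

Label each position W (a win for the player to move) or L (a loss). A position with no legal move is L; any other position is W exactly when some move reaches an L, and L when every move reaches a W.
Every move lowers a or b (never raises either), so fill the grid row by row in increasing a, and left to right within a row: each cell's successors are then already labelled.
      b=0  b=1  b=2  b=3  b=4  b=5  b=6  b=7  b=8  b=9
a=0:    L    L    L    W    W    W    W    W    L    L
a=1:    L    L    L    W    W    W    W    W    L    L
a=2:    L    L    L    W    W    W    W    W    L    L
a=3:    W    W    W    L    L    L    W    W    W    W
a=4:    W    W    W    L    L    L    W    W    W    W
a=5:    W    W    W    L    L    L    W    W    W    W
a=6:    W    W    W    W    W    W    L    L    W    W
a=7:    L    L    L    W    W    W    W    W    L    L
a=8:    L    L    L    W    W    W    W    W    L    L
Cells with no legal move (terminal, hence L): (0,0), (0,1), (0,2), (1,0), (1,1), (1,2), (2,0), (2,1), (2,2).
The remaining L cells, each justified by listing all of its moves:
(0,8): →(0,5)(W), (0,3)(W) — all W, so L
(0,9): →(0,6)(W), (0,4)(W) — all W, so L
(1,8): →(1,5)(W), (1,3)(W) — all W, so L
(1,9): →(1,6)(W), (1,4)(W) — all W, so L
(2,8): →(2,5)(W), (2,3)(W) — all W, so L
(2,9): →(2,6)(W), (2,4)(W) — all W, so L
(3,3): →(0,3)(W), (3,0)(W) — all W, so L
(3,4): →(0,4)(W), (3,1)(W) — all W, so L
(3,5): →(0,5)(W), (3,2)(W), (3,0)(W) — all W, so L
(4,3): →(1,3)(W), (0,3)(W), (4,0)(W) — all W, so L
(4,4): →(1,4)(W), (0,4)(W), (4,1)(W) — all W, so L
(4,5): →(1,5)(W), (0,5)(W), (4,2)(W), (4,0)(W) — all W, so L
(5,3): →(2,3)(W), (1,3)(W), (5,0)(W) — all W, so L
(5,4): →(2,4)(W), (1,4)(W), (5,1)(W) — all W, so L
(5,5): →(2,5)(W), (1,5)(W), (5,2)(W), (5,0)(W) — all W, so L
(6,6): →(3,6)(W), (2,6)(W), (6,3)(W), (6,1)(W) — all W, so L
(6,7): →(3,7)(W), (2,7)(W), (6,4)(W), (6,2)(W) — all W, so L
(7,0): →(4,0)(W), (3,0)(W) — all W, so L
(7,1): →(4,1)(W), (3,1)(W) — all W, so L
(7,2): →(4,2)(W), (3,2)(W) — all W, so L
(7,8): →(4,8)(W), (3,8)(W), (7,5)(W), (7,3)(W) — all W, so L
(7,9): →(4,9)(W), (3,9)(W), (7,6)(W), (7,4)(W) — all W, so L
(8,0): →(5,0)(W), (4,0)(W) — all W, so L
(8,1): →(5,1)(W), (4,1)(W) — all W, so L
(8,2): →(5,2)(W), (4,2)(W) — all W, so L
(8,8): →(5,8)(W), (4,8)(W), (8,5)(W), (8,3)(W) — all W, so L
(8,9): →(5,9)(W), (4,9)(W), (8,6)(W), (8,4)(W) — all W, so L
Every other cell has at least one move into one of the L cells above, so it is W.
L cells per row: a=0: 5, a=1: 5, a=2: 5, a=3: 3, a=4: 3, a=5: 3, a=6: 2, a=7: 5, a=8: 5; total 36.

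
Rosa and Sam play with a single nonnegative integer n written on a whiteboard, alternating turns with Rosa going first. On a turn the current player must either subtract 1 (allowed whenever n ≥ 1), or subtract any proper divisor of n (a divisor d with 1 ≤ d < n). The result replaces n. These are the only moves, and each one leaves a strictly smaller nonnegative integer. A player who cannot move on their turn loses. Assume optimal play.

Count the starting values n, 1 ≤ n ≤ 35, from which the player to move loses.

Work bottom-up. With no move the player to move loses. Otherwise the position is W if at least one move leads to an L position for the opponent, and L if every move leads to a W.
n=0: no move → L
n=1: can move to 0, which is L ⇒ W
n=2: the only move is to 1(W), a W ⇒ L
n=3: can move to 2, which is L ⇒ W
n=4: can move to 2, which is L ⇒ W
n=5: the only move is to 4(W), a W ⇒ L
n=6: can move to 5, which is L ⇒ W
n=7: the only move is to 6(W), a W ⇒ L
n=8: can move to 7, which is L ⇒ W
n=9: moves to 6(W), 8(W); every one is W ⇒ L
n=10: can move to 5, which is L ⇒ W
n=11: the only move is to 10(W), a W ⇒ L
n=12: can move to 9, which is L ⇒ W
n=13: the only move is to 12(W), a W ⇒ L
n=14: can move to 7, which is L ⇒ W
n=15: moves to 10(W), 12(W), 14(W); every one is W ⇒ L
n=16: can move to 15, which is L ⇒ W
n=17: the only move is to 16(W), a W ⇒ L
n=18: can move to 9, which is L ⇒ W
n=19: the only move is to 18(W), a W ⇒ L
n=20: can move to 15, which is L ⇒ W
n=21: moves to 14(W), 18(W), 20(W); every one is W ⇒ L
n=22: can move to 11, which is L ⇒ W
n=23: the only move is to 22(W), a W ⇒ L
n=24: can move to 21, which is L ⇒ W
n=25: moves to 20(W), 24(W); every one is W ⇒ L
n=26: can move to 13, which is L ⇒ W
n=27: moves to 18(W), 24(W), 26(W); every one is W ⇒ L
n=28: can move to 21, which is L ⇒ W
n=29: the only move is to 28(W), a W ⇒ L
n=30: can move to 15, which is L ⇒ W
n=31: the only move is to 30(W), a W ⇒ L
n=32: can move to 31, which is L ⇒ W
n=33: moves to 22(W), 30(W), 32(W); every one is W ⇒ L
n=34: can move to 17, which is L ⇒ W
n=35: moves to 28(W), 30(W), 34(W); every one is W ⇒ L
L entries with 1 ≤ n ≤ 35 (n=0 is outside the asked range and is not counted): n = 2, 5, 7, 9, 11, 13, 15, 17, 19, 21, 23, 25, 27, 29, 31, 33, 35; that makes 17.

17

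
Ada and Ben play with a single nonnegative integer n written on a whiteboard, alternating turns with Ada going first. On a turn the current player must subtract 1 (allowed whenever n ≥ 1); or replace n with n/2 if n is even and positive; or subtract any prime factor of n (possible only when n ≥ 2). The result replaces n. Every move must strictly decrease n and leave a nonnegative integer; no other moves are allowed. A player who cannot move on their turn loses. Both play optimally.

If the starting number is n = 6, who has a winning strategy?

Work bottom-up. With no move the player to move loses. Otherwise the position is W if at least one move leads to an L position for the opponent, and L if every move leads to a W.
n=0: no move → L
n=1: →0(L), so W
n=2: →0(L), so W
n=3: →0(L), so W
n=4: →2(W), 3(W) — all W, so L
n=5: →0(L), so W
n=6: →4(L), so W
The starting position 6 is W: Ada should move to 4, handing over an L position.

Ada wins.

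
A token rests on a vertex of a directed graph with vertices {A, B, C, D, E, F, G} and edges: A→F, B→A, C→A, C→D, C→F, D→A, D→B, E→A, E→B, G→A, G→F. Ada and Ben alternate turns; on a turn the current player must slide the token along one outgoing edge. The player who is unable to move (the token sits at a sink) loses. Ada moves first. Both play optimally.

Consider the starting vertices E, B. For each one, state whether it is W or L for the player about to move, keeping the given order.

E: W, B: L

Compute win/loss labels from the base case upward. A position with no move is L. Any other position is W if it can reach an L in one move, else L.
Every edge goes from a vertex to one that appears earlier in the order F, A, B, D, C, G, E, so processing vertices in that order labels each vertex after all of its successors.
F: no outgoing edge → L
A: reaches L-position F → W
B: only reaches A(W), which is W → L
D: reaches L-position B → W
C: reaches L-position F → W
G: reaches L-position F → W
E: reaches L-position B → W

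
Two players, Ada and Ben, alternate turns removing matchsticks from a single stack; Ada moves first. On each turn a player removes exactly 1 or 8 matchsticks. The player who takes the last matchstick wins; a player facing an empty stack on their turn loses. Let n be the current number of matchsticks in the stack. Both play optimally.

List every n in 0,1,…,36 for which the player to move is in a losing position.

Positions with no move are L. A position that does have a move is losing for the player to move precisely when every available move leads to a winning position for the opponent. Fill in the labels:
n=0: no move → L
n=1: can move to 0, which is L ⇒ W
n=2: the only move is to 1(W), a W ⇒ L
n=3: can move to 2, which is L ⇒ W
n=4: the only move is to 3(W), a W ⇒ L
n=5: can move to 4, which is L ⇒ W
n=6: the only move is to 5(W), a W ⇒ L
n=7: can move to 6, which is L ⇒ W
n=8: can move to 0, which is L ⇒ W
n=9: moves to 8(W), 1(W); every one is W ⇒ L
n=10: can move to 9, which is L ⇒ W
n=11: moves to 10(W), 3(W); every one is W ⇒ L
n=12: can move to 11, which is L ⇒ W
n=13: moves to 12(W), 5(W); every one is W ⇒ L
n=14: can move to 13, which is L ⇒ W
n=15: moves to 14(W), 7(W); every one is W ⇒ L
n=16: can move to 15, which is L ⇒ W
n=17: can move to 9, which is L ⇒ W
n=18: moves to 17(W), 10(W); every one is W ⇒ L
n=19: can move to 18, which is L ⇒ W
n=20: moves to 19(W), 12(W); every one is W ⇒ L
n=21: can move to 20, which is L ⇒ W
n=22: moves to 21(W), 14(W); every one is W ⇒ L
n=23: can move to 22, which is L ⇒ W
n=24: moves to 23(W), 16(W); every one is W ⇒ L
n=25: can move to 24, which is L ⇒ W
n=26: can move to 18, which is L ⇒ W
n=27: moves to 26(W), 19(W); every one is W ⇒ L
n=28: can move to 27, which is L ⇒ W
n=29: moves to 28(W), 21(W); every one is W ⇒ L
n=30: can move to 29, which is L ⇒ W
n=31: moves to 30(W), 23(W); every one is W ⇒ L
n=32: can move to 31, which is L ⇒ W
n=33: moves to 32(W), 25(W); every one is W ⇒ L
n=34: can move to 33, which is L ⇒ W
n=35: can move to 27, which is L ⇒ W
n=36: moves to 35(W), 28(W); every one is W ⇒ L
Reading off the rows marked L gives the requested list; there are 17 such values of n.

0, 2, 4, 6, 9, 11, 13, 15, 18, 20, 22, 24, 27, 29, 31, 33, 36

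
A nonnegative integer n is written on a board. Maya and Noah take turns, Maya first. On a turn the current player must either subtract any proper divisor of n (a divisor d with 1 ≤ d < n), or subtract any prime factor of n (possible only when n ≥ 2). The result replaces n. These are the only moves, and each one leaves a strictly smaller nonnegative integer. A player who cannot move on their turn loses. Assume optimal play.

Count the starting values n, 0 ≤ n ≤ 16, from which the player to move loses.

Classify positions by backward induction: terminal positions (no move available) are L. From any other position, the mover wins iff some move reaches an L.
n=0: no move → L
n=1: no move → L
n=2: reaches L-position 0 → W
n=3: reaches L-position 0 → W
n=4: only reaches 2(W), 3(W), all W → L
n=5: reaches L-position 0 → W
n=6: reaches L-position 4 → W
n=7: reaches L-position 0 → W
n=8: reaches L-position 4 → W
n=9: only reaches 6(W), 8(W), all W → L
n=10: reaches L-position 9 → W
n=11: reaches L-position 0 → W
n=12: reaches L-position 9 → W
n=13: reaches L-position 0 → W
n=14: only reaches 7(W), 12(W), 13(W), all W → L
n=15: reaches L-position 14 → W
n=16: reaches L-position 14 → W
L entries with 0 ≤ n ≤ 16: n = 0, 1, 4, 9, 14; that makes 5.

5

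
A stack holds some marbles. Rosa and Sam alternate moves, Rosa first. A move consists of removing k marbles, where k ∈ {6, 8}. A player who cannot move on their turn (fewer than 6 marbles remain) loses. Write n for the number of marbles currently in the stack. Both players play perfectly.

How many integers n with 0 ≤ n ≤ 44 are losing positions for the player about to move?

Positions with no move are L. A position that does have a move is losing for the player to move precisely when every available move leads to a winning position for the opponent. Fill in the labels:
n=0: no move → L
n=1: no move → L
n=2: no move → L
n=3: no move → L
n=4: no move → L
n=5: no move → L
n=6: reaches L-position 0 → W
n=7: reaches L-position 1 → W
n=8: reaches L-position 2 → W
n=9: reaches L-position 3 → W
n=10: reaches L-position 4 → W
n=11: reaches L-position 5 → W
n=12: reaches L-position 4 → W
n=13: reaches L-position 5 → W
n=14: only reaches 8(W), 6(W), all W → L
n=15: only reaches 9(W), 7(W), all W → L
n=16: only reaches 10(W), 8(W), all W → L
n=17: only reaches 11(W), 9(W), all W → L
n=18: only reaches 12(W), 10(W), all W → L
n=19: only reaches 13(W), 11(W), all W → L
n=20: reaches L-position 14 → W
n=21: reaches L-position 15 → W
n=22: reaches L-position 16 → W
n=23: reaches L-position 17 → W
n=24: reaches L-position 18 → W
n=25: reaches L-position 19 → W
n=26: reaches L-position 18 → W
n=27: reaches L-position 19 → W
n=28: only reaches 22(W), 20(W), all W → L
n=29: only reaches 23(W), 21(W), all W → L
n=30: only reaches 24(W), 22(W), all W → L
n=31: only reaches 25(W), 23(W), all W → L
n=32: only reaches 26(W), 24(W), all W → L
n=33: only reaches 27(W), 25(W), all W → L
n=34: reaches L-position 28 → W
n=35: reaches L-position 29 → W
n=36: reaches L-position 30 → W
n=37: reaches L-position 31 → W
n=38: reaches L-position 32 → W
n=39: reaches L-position 33 → W
n=40: reaches L-position 32 → W
n=41: reaches L-position 33 → W
n=42: only reaches 36(W), 34(W), all W → L
n=43: only reaches 37(W), 35(W), all W → L
n=44: only reaches 38(W), 36(W), all W → L
L entries with 0 ≤ n ≤ 44: n = 0, 1, 2, 3, 4, 5, 14, 15, 16, 17, 18, 19, 28, 29, 30, 31, 32, 33, 42, 43, 44; that makes 21.

21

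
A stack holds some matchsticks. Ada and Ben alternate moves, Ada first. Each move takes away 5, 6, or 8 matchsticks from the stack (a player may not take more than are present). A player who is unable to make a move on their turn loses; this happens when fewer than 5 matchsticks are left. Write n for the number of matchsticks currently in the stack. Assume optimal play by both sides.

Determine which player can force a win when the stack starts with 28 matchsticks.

Build the W/L table. Terminal = L. A non-terminal position is W if it has a move to some L; otherwise it is L.
n=0: no move → L
n=1: no move → L
n=2: no move → L
n=3: no move → L
n=4: no move → L
n=5: reaches L-position 0 → W
n=6: reaches L-position 1 → W
n=7: reaches L-position 2 → W
n=8: reaches L-position 3 → W
n=9: reaches L-position 4 → W
n=10: reaches L-position 4 → W
n=11: reaches L-position 3 → W
n=12: reaches L-position 4 → W
n=13: only reaches 8(W), 7(W), 5(W), all W → L
n=14: only reaches 9(W), 8(W), 6(W), all W → L
n=15: only reaches 10(W), 9(W), 7(W), all W → L
n=16: only reaches 11(W), 10(W), 8(W), all W → L
n=17: only reaches 12(W), 11(W), 9(W), all W → L
n=18: reaches L-position 13 → W
n=19: reaches L-position 14 → W
n=20: reaches L-position 15 → W
n=21: reaches L-position 16 → W
n=22: reaches L-position 17 → W
n=23: reaches L-position 17 → W
n=24: reaches L-position 16 → W
n=25: reaches L-position 17 → W
n=26: only reaches 21(W), 20(W), 18(W), all W → L
n=27: only reaches 22(W), 21(W), 19(W), all W → L
n=28: only reaches 23(W), 22(W), 20(W), all W → L
Every move from 28 reaches a W position, so the mover loses.

Ben wins.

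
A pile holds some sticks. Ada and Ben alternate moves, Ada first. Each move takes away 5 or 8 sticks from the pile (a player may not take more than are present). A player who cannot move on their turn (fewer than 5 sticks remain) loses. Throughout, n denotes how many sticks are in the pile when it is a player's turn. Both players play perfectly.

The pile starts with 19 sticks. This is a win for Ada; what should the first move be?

Label each position W (a win for the player to move) or L (a loss). A position with no legal move is L; any other position is W exactly when some move reaches an L, and L when every move reaches a W.
n=0: no move → L
n=1: no move → L
n=2: no move → L
n=3: no move → L
n=4: no move → L
n=5: →0(L), so W
n=6: →1(L), so W
n=7: →2(L), so W
n=8: →3(L), so W
n=9: →4(L), so W
n=10: →2(L), so W
n=11: →3(L), so W
n=12: →4(L), so W
n=13: →8(W), 5(W) — all W, so L
n=14: →9(W), 6(W) — all W, so L
n=15: →10(W), 7(W) — all W, so L
n=16: →11(W), 8(W) — all W, so L
n=17: →12(W), 9(W) — all W, so L
n=18: →13(L), so W
n=19: →14(L), so W
From 19, the L positions reachable in one move are: 14.

Remove 5, leaving 14.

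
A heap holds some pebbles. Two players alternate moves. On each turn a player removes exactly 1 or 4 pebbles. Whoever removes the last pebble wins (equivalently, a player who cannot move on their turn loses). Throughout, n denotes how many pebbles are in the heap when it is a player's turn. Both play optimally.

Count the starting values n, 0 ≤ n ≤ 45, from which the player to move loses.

Positions with no move are L. A position that does have a move is losing for the player to move precisely when every available move leads to a winning position for the opponent. Fill in the labels:
n=0: no move → L
n=1: reaches L-position 0 → W
n=2: only reaches 1(W), which is W → L
n=3: reaches L-position 2 → W
n=4: reaches L-position 0 → W
n=5: only reaches 4(W), 1(W), all W → L
n=6: reaches L-position 5 → W
n=7: only reaches 6(W), 3(W), all W → L
n=8: reaches L-position 7 → W
n=9: reaches L-position 5 → W
n=10: only reaches 9(W), 6(W), all W → L
n=11: reaches L-position 10 → W
n=12: only reaches 11(W), 8(W), all W → L
n=13: reaches L-position 12 → W
n=14: reaches L-position 10 → W
n=15: only reaches 14(W), 11(W), all W → L
n=16: reaches L-position 15 → W
n=17: only reaches 16(W), 13(W), all W → L
n=18: reaches L-position 17 → W
n=19: reaches L-position 15 → W
n=20: only reaches 19(W), 16(W), all W → L
n=21: reaches L-position 20 → W
n=22: only reaches 21(W), 18(W), all W → L
n=23: reaches L-position 22 → W
n=24: reaches L-position 20 → W
n=25: only reaches 24(W), 21(W), all W → L
n=26: reaches L-position 25 → W
n=27: only reaches 26(W), 23(W), all W → L
n=28: reaches L-position 27 → W
n=29: reaches L-position 25 → W
n=30: only reaches 29(W), 26(W), all W → L
n=31: reaches L-position 30 → W
n=32: only reaches 31(W), 28(W), all W → L
n=33: reaches L-position 32 → W
n=34: reaches L-position 30 → W
n=35: only reaches 34(W), 31(W), all W → L
n=36: reaches L-position 35 → W
n=37: only reaches 36(W), 33(W), all W → L
n=38: reaches L-position 37 → W
n=39: reaches L-position 35 → W
n=40: only reaches 39(W), 36(W), all W → L
n=41: reaches L-position 40 → W
n=42: only reaches 41(W), 38(W), all W → L
n=43: reaches L-position 42 → W
n=44: reaches L-position 40 → W
n=45: only reaches 44(W), 41(W), all W → L
L entries with 0 ≤ n ≤ 45: n = 0, 2, 5, 7, 10, 12, 15, 17, 20, 22, 25, 27, 30, 32, 35, 37, 40, 42, 45; that makes 19.

19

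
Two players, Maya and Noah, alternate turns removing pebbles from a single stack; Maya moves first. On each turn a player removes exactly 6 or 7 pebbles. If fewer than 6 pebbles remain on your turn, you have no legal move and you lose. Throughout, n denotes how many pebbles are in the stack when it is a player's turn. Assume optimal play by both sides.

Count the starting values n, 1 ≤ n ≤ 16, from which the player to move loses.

Use the standard recursion: the mover loses at a terminal position; elsewhere, the mover wins exactly when some move hands the opponent an L position.
n=0: no move → L
n=1: no move → L
n=2: no move → L
n=3: no move → L
n=4: no move → L
n=5: no move → L
n=6: →0(L), so W
n=7: →1(L), so W
n=8: →2(L), so W
n=9: →3(L), so W
n=10: →4(L), so W
n=11: →5(L), so W
n=12: →5(L), so W
n=13: →7(W), 6(W) — all W, so L
n=14: →8(W), 7(W) — all W, so L
n=15: →9(W), 8(W) — all W, so L
n=16: →10(W), 9(W) — all W, so L
L entries with 1 ≤ n ≤ 16 (n=0 is outside the asked range and is not counted): n = 1, 2, 3, 4, 5, 13, 14, 15, 16; that makes 9.

9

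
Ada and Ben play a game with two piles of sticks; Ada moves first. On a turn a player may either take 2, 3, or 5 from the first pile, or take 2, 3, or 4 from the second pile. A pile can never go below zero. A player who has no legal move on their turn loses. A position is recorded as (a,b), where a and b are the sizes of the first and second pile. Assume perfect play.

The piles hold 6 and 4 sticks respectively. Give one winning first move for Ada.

Move to (4,4).

Work bottom-up. With no move the player to move loses. Otherwise the position is W if at least one move leads to an L position for the opponent, and L if every move leads to a W.
No move ever increases a pile, so every position that can arise here has a ≤ 6 and b ≤ 4; it is enough to label the cells with 0 ≤ a ≤ 6 and 0 ≤ b ≤ 4.
Every move lowers a or b (never raises either), so fill the grid row by row in increasing a, and left to right within a row: each cell's successors are then already labelled.
      b=0  b=1  b=2  b=3  b=4
a=0:    L    L    W    W    W
a=1:    L    L    W    W    W
a=2:    W    W    L    L    W
a=3:    W    W    L    L    W
a=4:    W    W    W    W    L
a=5:    W    W    W    W    L
a=6:    W    W    W    W    W
Cells with no legal move (terminal, hence L): (0,0), (0,1), (1,0), (1,1).
The remaining L cells, each justified by listing all of its moves:
(2,2): only reaches (0,2)(W), (2,0)(W), all W → L
(2,3): only reaches (0,3)(W), (2,1)(W), (2,0)(W), all W → L
(3,2): only reaches (1,2)(W), (0,2)(W), (3,0)(W), all W → L
(3,3): only reaches (1,3)(W), (0,3)(W), (3,1)(W), (3,0)(W), all W → L
(4,4): only reaches (2,4)(W), (1,4)(W), (4,2)(W), (4,1)(W), (4,0)(W), all W → L
(5,4): only reaches (3,4)(W), (2,4)(W), (0,4)(W), (5,2)(W), (5,1)(W), (5,0)(W), all W → L
Every other cell has at least one move into one of the L cells above, so it is W.
From (6,4), the L positions reachable in one move are: (4,4).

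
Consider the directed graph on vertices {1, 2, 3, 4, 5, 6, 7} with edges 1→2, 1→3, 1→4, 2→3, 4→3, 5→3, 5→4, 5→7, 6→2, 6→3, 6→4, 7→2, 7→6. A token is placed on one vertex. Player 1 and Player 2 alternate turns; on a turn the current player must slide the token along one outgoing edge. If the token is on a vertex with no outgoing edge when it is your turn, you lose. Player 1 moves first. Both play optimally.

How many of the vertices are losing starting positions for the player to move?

2

Compute win/loss labels from the base case upward. A position with no move is L. Any other position is W if it can reach an L in one move, else L.
Every edge goes from a vertex to one that appears earlier in the order 3, 4, 2, 1, 6, 7, 5, so processing vertices in that order labels each vertex after all of its successors.
3: no outgoing edge → L
4: reaches L-position 3 → W
2: reaches L-position 3 → W
1: reaches L-position 3 → W
6: reaches L-position 3 → W
7: only reaches 6(W), 2(W), all W → L
5: reaches L-position 7 → W
The L vertices are 3, 7; that is 2 in all.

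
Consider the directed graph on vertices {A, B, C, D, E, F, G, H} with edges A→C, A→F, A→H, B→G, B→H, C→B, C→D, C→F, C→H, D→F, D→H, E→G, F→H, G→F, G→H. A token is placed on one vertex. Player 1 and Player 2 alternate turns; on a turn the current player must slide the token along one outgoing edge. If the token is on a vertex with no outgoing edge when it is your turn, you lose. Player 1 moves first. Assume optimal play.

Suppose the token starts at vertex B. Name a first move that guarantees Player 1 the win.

Move to H.

Classify positions by backward induction: terminal positions (no move available) are L. From any other position, the mover wins iff some move reaches an L.
Every edge goes from a vertex to one that appears earlier in the order H, F, G, D, E, B, C, A, so processing vertices in that order labels each vertex after all of its successors.
H: no outgoing edge → L
F: W (go to H, an L position)
G: W (go to H, an L position)
D: W (go to H, an L position)
E: L (sole option G(W) is W)
B: W (go to H, an L position)
C: W (go to H, an L position)
A: W (go to H, an L position)
From B, the L positions reachable in one move are: H.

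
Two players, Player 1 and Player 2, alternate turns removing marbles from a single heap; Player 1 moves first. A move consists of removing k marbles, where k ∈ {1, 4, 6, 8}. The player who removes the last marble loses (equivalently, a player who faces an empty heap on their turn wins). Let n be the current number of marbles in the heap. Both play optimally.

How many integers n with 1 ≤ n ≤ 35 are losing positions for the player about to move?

Compute win/loss labels from the base case upward. A position with no move is W. Any other position is W if it can reach an L in one move, else L.
n=0: no move; the opponent has just taken the last marble and therefore loses → W
n=1: →0(W) only, which is W, so L
n=2: →1(L), so W
n=3: →2(W) only, which is W, so L
n=4: →3(L), so W
n=5: →1(L), so W
n=6: →5(W), 2(W), 0(W) — all W, so L
n=7: →6(L), so W
n=8: →7(W), 4(W), 2(W), 0(W) — all W, so L
n=9: →8(L), so W
n=10: →6(L), so W
n=11: →3(L), so W
n=12: →8(L), so W
n=13: →12(W), 9(W), 7(W), 5(W) — all W, so L
n=14: →13(L), so W
n=15: →14(W), 11(W), 9(W), 7(W) — all W, so L
n=16: →15(L), so W
n=17: →13(L), so W
n=18: →17(W), 14(W), 12(W), 10(W) — all W, so L
n=19: →18(L), so W
n=20: →19(W), 16(W), 14(W), 12(W) — all W, so L
n=21: →20(L), so W
n=22: →18(L), so W
n=23: →15(L), so W
n=24: →20(L), so W
n=25: →24(W), 21(W), 19(W), 17(W) — all W, so L
n=26: →25(L), so W
n=27: →26(W), 23(W), 21(W), 19(W) — all W, so L
n=28: →27(L), so W
n=29: →25(L), so W
n=30: →29(W), 26(W), 24(W), 22(W) — all W, so L
n=31: →30(L), so W
n=32: →31(W), 28(W), 26(W), 24(W) — all W, so L
n=33: →32(L), so W
n=34: →30(L), so W
n=35: →27(L), so W
L entries with 1 ≤ n ≤ 35 (the range starts at n=1): n = 1, 3, 6, 8, 13, 15, 18, 20, 25, 27, 30, 32; that makes 12.

12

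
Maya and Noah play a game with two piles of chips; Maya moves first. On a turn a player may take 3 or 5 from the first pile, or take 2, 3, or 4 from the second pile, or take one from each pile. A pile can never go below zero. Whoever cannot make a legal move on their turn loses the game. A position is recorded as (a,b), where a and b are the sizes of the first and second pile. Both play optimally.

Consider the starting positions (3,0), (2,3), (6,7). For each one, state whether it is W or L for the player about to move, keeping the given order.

(3,0): W, (2,3): W, (6,7): L

Use the standard recursion: the mover loses at a terminal position; elsewhere, the mover wins exactly when some move hands the opponent an L position.
No move ever increases a pile, so every position that can arise here has a ≤ 6 and b ≤ 7; it is enough to label the cells with 0 ≤ a ≤ 6 and 0 ≤ b ≤ 7.
Every move lowers a or b (never raises either), so fill the grid row by row in increasing a, and left to right within a row: each cell's successors are then already labelled.
      b=0  b=1  b=2  b=3  b=4  b=5  b=6  b=7
a=0:    L    L    W    W    W    W    L    L
a=1:    L    W    W    W    W    L    L    W
a=2:    L    W    W    W    W    L    W    W
a=3:    W    W    L    L    W    W    W    W
a=4:    W    L    L    W    W    W    W    L
a=5:    W    W    W    W    L    W    W    W
a=6:    W    L    W    W    W    W    W    L
Cells with no legal move (terminal, hence L): (0,0), (0,1), (1,0), (2,0).
The remaining L cells, each justified by listing all of its moves:
(0,6): →(0,4)(W), (0,3)(W), (0,2)(W) — all W, so L
(0,7): →(0,5)(W), (0,4)(W), (0,3)(W) — all W, so L
(1,5): →(1,3)(W), (1,2)(W), (1,1)(W), (0,4)(W) — all W, so L
(1,6): →(1,4)(W), (1,3)(W), (1,2)(W), (0,5)(W) — all W, so L
(2,5): →(2,3)(W), (2,2)(W), (2,1)(W), (1,4)(W) — all W, so L
(3,2): →(0,2)(W), (3,0)(W), (2,1)(W) — all W, so L
(3,3): →(0,3)(W), (3,1)(W), (3,0)(W), (2,2)(W) — all W, so L
(4,1): →(1,1)(W), (3,0)(W) — all W, so L
(4,2): →(1,2)(W), (4,0)(W), (3,1)(W) — all W, so L
(4,7): →(1,7)(W), (4,5)(W), (4,4)(W), (4,3)(W), (3,6)(W) — all W, so L
(5,4): →(2,4)(W), (0,4)(W), (5,2)(W), (5,1)(W), (5,0)(W), (4,3)(W) — all W, so L
(6,1): →(3,1)(W), (1,1)(W), (5,0)(W) — all W, so L
(6,7): →(3,7)(W), (1,7)(W), (6,5)(W), (6,4)(W), (6,3)(W), (5,6)(W) — all W, so L
Every other cell has at least one move into one of the L cells above, so it is W.
(3,0): the move to (0,0) reaches an L cell, so W
(2,3): the move to (2,0) reaches an L cell, so W
(6,7): one of the L cells justified above, so L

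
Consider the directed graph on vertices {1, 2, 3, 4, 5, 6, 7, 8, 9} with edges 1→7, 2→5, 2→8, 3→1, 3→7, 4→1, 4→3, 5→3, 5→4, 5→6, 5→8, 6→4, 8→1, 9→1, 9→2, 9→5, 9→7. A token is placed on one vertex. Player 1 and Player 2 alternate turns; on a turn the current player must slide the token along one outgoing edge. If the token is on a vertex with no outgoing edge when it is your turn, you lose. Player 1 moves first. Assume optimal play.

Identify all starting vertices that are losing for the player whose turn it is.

Positions with no move are L. A position that does have a move is losing for the player to move precisely when every available move leads to a winning position for the opponent. Fill in the labels:
Every edge goes from a vertex to one that appears earlier in the order 7, 1, 3, 4, 8, 6, 5, 2, 9, so processing vertices in that order labels each vertex after all of its successors.
7: no outgoing edge → L
1: can move to 7, which is L ⇒ W
3: can move to 7, which is L ⇒ W
4: moves to 3(W), 1(W); every one is W ⇒ L
8: the only move is to 1(W), a W ⇒ L
6: can move to 4, which is L ⇒ W
5: can move to 8, which is L ⇒ W
2: can move to 8, which is L ⇒ W
9: can move to 7, which is L ⇒ W
Reading off the rows marked L gives the requested list; there are 3 such vertices.

4, 7, 8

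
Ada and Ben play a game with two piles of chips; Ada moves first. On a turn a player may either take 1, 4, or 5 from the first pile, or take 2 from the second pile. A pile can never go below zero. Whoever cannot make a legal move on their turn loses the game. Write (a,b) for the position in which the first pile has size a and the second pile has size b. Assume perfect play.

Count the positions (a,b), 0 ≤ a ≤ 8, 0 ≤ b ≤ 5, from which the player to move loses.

16

Compute win/loss labels from the base case upward. A position with no move is L. Any other position is W if it can reach an L in one move, else L.
Every move lowers a or b (never raises either), so fill the grid row by row in increasing a, and left to right within a row: each cell's successors are then already labelled.
      b=0  b=1  b=2  b=3  b=4  b=5
a=0:    L    L    W    W    L    L
a=1:    W    W    L    L    W    W
a=2:    L    L    W    W    L    L
a=3:    W    W    L    L    W    W
a=4:    W    W    W    W    W    W
a=5:    W    W    W    W    W    W
a=6:    W    W    W    W    W    W
a=7:    W    W    W    W    W    W
a=8:    L    L    W    W    L    L
Cells with no legal move (terminal, hence L): (0,0), (0,1).
The remaining L cells, each justified by listing all of its moves:
(0,4): only reaches (0,2)(W), which is W → L
(0,5): only reaches (0,3)(W), which is W → L
(1,2): only reaches (0,2)(W), (1,0)(W), all W → L
(1,3): only reaches (0,3)(W), (1,1)(W), all W → L
(2,0): only reaches (1,0)(W), which is W → L
(2,1): only reaches (1,1)(W), which is W → L
(2,4): only reaches (1,4)(W), (2,2)(W), all W → L
(2,5): only reaches (1,5)(W), (2,3)(W), all W → L
(3,2): only reaches (2,2)(W), (3,0)(W), all W → L
(3,3): only reaches (2,3)(W), (3,1)(W), all W → L
(8,0): only reaches (7,0)(W), (4,0)(W), (3,0)(W), all W → L
(8,1): only reaches (7,1)(W), (4,1)(W), (3,1)(W), all W → L
(8,4): only reaches (7,4)(W), (4,4)(W), (3,4)(W), (8,2)(W), all W → L
(8,5): only reaches (7,5)(W), (4,5)(W), (3,5)(W), (8,3)(W), all W → L
Every other cell has at least one move into one of the L cells above, so it is W.
L cells per row: a=0: 4, a=1: 2, a=2: 4, a=3: 2, a=4: 0, a=5: 0, a=6: 0, a=7: 0, a=8: 4; total 16.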